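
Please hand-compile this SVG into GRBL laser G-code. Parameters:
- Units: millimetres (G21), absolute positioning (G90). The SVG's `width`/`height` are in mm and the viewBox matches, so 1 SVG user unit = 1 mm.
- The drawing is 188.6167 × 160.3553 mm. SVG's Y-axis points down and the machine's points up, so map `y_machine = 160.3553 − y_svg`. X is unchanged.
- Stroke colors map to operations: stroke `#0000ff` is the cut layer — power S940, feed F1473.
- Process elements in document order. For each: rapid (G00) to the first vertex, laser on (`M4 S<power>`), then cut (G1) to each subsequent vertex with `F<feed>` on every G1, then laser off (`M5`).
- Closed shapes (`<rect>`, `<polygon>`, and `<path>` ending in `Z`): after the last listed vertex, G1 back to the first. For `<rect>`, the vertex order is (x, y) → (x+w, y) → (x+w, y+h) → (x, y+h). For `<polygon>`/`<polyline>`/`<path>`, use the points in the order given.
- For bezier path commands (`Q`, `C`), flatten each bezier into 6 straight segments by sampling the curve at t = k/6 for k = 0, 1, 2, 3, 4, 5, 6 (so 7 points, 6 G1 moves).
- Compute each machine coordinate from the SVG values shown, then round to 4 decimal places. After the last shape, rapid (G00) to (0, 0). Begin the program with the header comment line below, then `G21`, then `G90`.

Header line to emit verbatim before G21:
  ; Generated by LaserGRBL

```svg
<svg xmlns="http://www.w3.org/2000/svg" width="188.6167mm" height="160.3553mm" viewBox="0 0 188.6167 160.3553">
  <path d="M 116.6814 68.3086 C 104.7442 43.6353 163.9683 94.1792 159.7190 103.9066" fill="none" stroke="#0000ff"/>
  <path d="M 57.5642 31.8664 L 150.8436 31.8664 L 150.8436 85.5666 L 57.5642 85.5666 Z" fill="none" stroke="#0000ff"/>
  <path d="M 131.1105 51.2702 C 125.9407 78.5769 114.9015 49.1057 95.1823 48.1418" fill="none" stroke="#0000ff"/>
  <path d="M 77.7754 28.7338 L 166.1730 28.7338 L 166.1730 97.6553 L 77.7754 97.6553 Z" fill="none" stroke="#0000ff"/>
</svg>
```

1 u = 1 mm; y_m = 160.3553 − y.

[1] `<path>` cubic bezier, #0000ff→cut S940 F1473: (116.6814,92.0467) → (116.0196,98.6524) → (123.4782,95.9451) → (135.3172,87.1480) → (147.7970,75.4841) → (157.1775,64.1766) → (159.7190,56.4487)

[2] `<path>` rectangle, #0000ff→cut S940 F1473: (57.5642,128.4889) → (150.8436,128.4889) → (150.8436,74.7887) → (57.5642,74.7887) → (57.5642,128.4889) (closed)

[3] `<path>` cubic bezier, #0000ff→cut S940 F1473: (131.1105,109.0851) → (128.0235,99.7684) → (123.8801,97.5457) → (118.6024,100.0478) → (112.1123,104.9059) → (104.3316,109.7508) → (95.1823,112.2135)

[4] `<path>` rectangle, #0000ff→cut S940 F1473: (77.7754,131.6215) → (166.1730,131.6215) → (166.1730,62.7000) → (77.7754,62.7000) → (77.7754,131.6215) (closed)

; Generated by LaserGRBL
G21
G90
G00 X116.6814 Y92.0467
M4 S940
G1 X116.0196 Y98.6524 F1473
G1 X123.4782 Y95.9451 F1473
G1 X135.3172 Y87.1480 F1473
G1 X147.7970 Y75.4841 F1473
G1 X157.1775 Y64.1766 F1473
G1 X159.7190 Y56.4487 F1473
M5
G00 X57.5642 Y128.4889
M4 S940
G1 X150.8436 Y128.4889 F1473
G1 X150.8436 Y74.7887 F1473
G1 X57.5642 Y74.7887 F1473
G1 X57.5642 Y128.4889 F1473
M5
G00 X131.1105 Y109.0851
M4 S940
G1 X128.0235 Y99.7684 F1473
G1 X123.8801 Y97.5457 F1473
G1 X118.6024 Y100.0478 F1473
G1 X112.1123 Y104.9059 F1473
G1 X104.3316 Y109.7508 F1473
G1 X95.1823 Y112.2135 F1473
M5
G00 X77.7754 Y131.6215
M4 S940
G1 X166.1730 Y131.6215 F1473
G1 X166.1730 Y62.7000 F1473
G1 X77.7754 Y62.7000 F1473
G1 X77.7754 Y131.6215 F1473
M5
G00 X0.0000 Y0.0000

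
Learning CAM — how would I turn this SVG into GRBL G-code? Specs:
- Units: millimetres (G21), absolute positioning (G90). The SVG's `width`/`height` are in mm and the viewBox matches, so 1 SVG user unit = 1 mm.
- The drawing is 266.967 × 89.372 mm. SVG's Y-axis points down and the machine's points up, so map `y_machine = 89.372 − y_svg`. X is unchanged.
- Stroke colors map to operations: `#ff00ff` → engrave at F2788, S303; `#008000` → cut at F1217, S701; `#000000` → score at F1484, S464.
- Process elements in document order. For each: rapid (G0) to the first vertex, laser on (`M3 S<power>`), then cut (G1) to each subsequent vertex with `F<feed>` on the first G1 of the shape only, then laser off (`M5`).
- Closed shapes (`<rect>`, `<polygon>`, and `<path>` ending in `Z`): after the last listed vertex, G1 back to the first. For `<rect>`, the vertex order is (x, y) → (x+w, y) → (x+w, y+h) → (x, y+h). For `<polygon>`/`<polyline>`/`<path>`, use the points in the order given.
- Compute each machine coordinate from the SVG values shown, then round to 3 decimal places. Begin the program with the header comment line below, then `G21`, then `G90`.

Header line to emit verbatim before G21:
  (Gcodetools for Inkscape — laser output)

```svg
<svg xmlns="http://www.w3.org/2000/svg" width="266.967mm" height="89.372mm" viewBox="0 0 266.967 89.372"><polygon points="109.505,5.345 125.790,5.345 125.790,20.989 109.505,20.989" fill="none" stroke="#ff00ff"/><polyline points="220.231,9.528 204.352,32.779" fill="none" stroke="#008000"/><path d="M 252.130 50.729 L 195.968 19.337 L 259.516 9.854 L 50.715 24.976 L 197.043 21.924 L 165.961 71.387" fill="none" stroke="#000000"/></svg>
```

(Gcodetools for Inkscape — laser output)
G21
G90
G0 X109.505 Y84.027
M3 S303
G1 X125.790 Y84.027 F2788
G1 X125.790 Y68.383
G1 X109.505 Y68.383
G1 X109.505 Y84.027
M5
G0 X220.231 Y79.844
M3 S701
G1 X204.352 Y56.593 F1217
M5
G0 X252.130 Y38.643
M3 S464
G1 X195.968 Y70.035 F1484
G1 X259.516 Y79.518
G1 X50.715 Y64.396
G1 X197.043 Y67.448
G1 X165.961 Y17.985
M5

Since the viewBox matches the mm dimensions, user units are millimetres directly. The only transform is the Y-flip y_m = 89.372 − y_svg.

Shape 1 is a rectangle drawn with `<polygon>`. Its stroke #ff00ff means engrave at S303, F2788. After flipping Y the toolpath is (109.505,84.027) → (125.790,84.027) → (125.790,68.383) → (109.505,68.383) → (109.505,84.027), returning to the start.

Shape 2 is a line segment drawn with `<polyline>`. Its stroke #008000 means cut at S701, F1217. After flipping Y the toolpath is (220.231,79.844) → (204.352,56.593).

Shape 3 is a open polyline drawn with `<path>`. Its stroke #000000 means score at S464, F1484. After flipping Y the toolpath is (252.130,38.643) → (195.968,70.035) → (259.516,79.518) → (50.715,64.396) → (197.043,67.448) → (165.961,17.985).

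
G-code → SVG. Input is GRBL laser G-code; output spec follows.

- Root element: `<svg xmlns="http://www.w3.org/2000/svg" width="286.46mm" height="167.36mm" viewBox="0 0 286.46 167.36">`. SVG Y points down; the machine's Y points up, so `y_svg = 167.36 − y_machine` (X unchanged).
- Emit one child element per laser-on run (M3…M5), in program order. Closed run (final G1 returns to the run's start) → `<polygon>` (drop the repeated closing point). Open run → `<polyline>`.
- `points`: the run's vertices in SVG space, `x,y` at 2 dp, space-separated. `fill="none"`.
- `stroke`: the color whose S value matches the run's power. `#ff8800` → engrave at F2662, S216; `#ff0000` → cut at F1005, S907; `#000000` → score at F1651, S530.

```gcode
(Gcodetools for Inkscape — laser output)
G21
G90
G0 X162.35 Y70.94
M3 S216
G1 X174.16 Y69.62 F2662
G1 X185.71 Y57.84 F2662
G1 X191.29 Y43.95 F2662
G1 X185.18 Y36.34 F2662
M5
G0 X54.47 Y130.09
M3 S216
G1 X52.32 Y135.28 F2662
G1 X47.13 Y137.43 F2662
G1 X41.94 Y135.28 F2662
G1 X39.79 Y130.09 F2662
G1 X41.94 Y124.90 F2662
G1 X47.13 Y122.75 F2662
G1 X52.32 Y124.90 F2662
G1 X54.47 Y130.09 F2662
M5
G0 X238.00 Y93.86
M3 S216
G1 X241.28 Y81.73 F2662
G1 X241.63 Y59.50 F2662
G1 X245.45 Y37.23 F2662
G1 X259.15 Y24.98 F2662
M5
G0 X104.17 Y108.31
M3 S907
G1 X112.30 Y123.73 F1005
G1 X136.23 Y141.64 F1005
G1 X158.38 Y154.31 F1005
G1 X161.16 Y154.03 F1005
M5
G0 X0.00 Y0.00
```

Machine Y-up, SVG Y-down with viewBox height 167.36, so y_svg = 167.36 − y_machine; X carries over.

Run 1: power S216 maps to stroke `#ff8800` (engrave). The run is open, so emit a `<polyline>` with points (Y-flipped): 162.35,96.42 174.16,97.74 185.71,109.52 191.29,123.41 185.18,131.02.

Run 2: the run's S216 means `#ff8800` (engrave). The run returns to its start, so emit a `<polygon>` with points (Y-flipped): 54.47,37.27 52.32,32.08 47.13,29.93 41.94,32.08 39.79,37.27 41.94,42.46 47.13,44.61 52.32,42.46.

Run 3: S216 ⇒ engrave layer `#ff8800`. The run is open, so emit a `<polyline>` with points (Y-flipped): 238.00,73.50 241.28,85.63 241.63,107.86 245.45,130.13 259.15,142.38.

Run 4: the run's S907 means `#ff0000` (cut). The run is open, so emit a `<polyline>` with points (Y-flipped): 104.17,59.05 112.30,43.63 136.23,25.72 158.38,13.05 161.16,13.33.

<svg xmlns="http://www.w3.org/2000/svg" width="286.46mm" height="167.36mm" viewBox="0 0 286.46 167.36">
  <polyline points="162.35,96.42 174.16,97.74 185.71,109.52 191.29,123.41 185.18,131.02" fill="none" stroke="#ff8800"/>
  <polygon points="54.47,37.27 52.32,32.08 47.13,29.93 41.94,32.08 39.79,37.27 41.94,42.46 47.13,44.61 52.32,42.46" fill="none" stroke="#ff8800"/>
  <polyline points="238.00,73.50 241.28,85.63 241.63,107.86 245.45,130.13 259.15,142.38" fill="none" stroke="#ff8800"/>
  <polyline points="104.17,59.05 112.30,43.63 136.23,25.72 158.38,13.05 161.16,13.33" fill="none" stroke="#ff0000"/>
</svg>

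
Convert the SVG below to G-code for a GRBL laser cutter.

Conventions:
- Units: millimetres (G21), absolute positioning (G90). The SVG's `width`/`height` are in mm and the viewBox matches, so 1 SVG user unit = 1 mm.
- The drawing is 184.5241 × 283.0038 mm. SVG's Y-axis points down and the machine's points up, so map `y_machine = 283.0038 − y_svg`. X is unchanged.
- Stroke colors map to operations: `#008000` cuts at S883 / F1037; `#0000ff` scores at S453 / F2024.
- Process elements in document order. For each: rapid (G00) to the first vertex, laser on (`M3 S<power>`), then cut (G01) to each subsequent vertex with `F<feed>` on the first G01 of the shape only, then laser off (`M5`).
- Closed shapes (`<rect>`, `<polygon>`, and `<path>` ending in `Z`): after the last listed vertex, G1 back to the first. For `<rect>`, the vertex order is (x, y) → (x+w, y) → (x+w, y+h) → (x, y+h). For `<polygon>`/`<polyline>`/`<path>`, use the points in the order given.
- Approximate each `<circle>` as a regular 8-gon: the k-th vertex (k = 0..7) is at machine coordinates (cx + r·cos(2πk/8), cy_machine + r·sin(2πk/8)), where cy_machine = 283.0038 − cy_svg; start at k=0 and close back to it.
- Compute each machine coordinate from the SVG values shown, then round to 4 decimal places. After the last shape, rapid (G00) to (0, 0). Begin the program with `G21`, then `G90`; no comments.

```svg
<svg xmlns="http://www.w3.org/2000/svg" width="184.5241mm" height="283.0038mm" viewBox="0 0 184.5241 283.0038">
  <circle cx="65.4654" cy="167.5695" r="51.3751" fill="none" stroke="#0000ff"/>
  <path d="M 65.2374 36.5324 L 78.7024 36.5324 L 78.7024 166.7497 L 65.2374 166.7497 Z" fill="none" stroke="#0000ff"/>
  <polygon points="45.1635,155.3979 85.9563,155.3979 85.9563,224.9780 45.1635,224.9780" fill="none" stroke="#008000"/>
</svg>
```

Since the viewBox matches the mm dimensions, user units are millimetres directly. The only transform is the Y-flip y_m = 283.0038 − y_svg.

Shape 1 is a circle drawn with `<circle>`. Its stroke #0000ff means score at S453, F2024. After flipping Y the toolpath is (116.8405,115.4343) → (101.7931,151.7620) → (65.4654,166.8094) → (29.1377,151.7620) → (14.0903,115.4343) → (29.1377,79.1066) → (65.4654,64.0592) → (101.7931,79.1066) → (116.8405,115.4343), returning to the start.

Shape 2 is a rectangle drawn with `<path>`. Its stroke #0000ff means score at S453, F2024. After flipping Y the toolpath is (65.2374,246.4714) → (78.7024,246.4714) → (78.7024,116.2541) → (65.2374,116.2541) → (65.2374,246.4714), returning to the start.

Shape 3 is a rectangle drawn with `<polygon>`. Its stroke #008000 means cut at S883, F1037. After flipping Y the toolpath is (45.1635,127.6059) → (85.9563,127.6059) → (85.9563,58.0258) → (45.1635,58.0258) → (45.1635,127.6059), returning to the start.

G21
G90
G00 X116.8405 Y115.4343
M3 S453
G01 X101.7931 Y151.7620 F2024
G01 X65.4654 Y166.8094
G01 X29.1377 Y151.7620
G01 X14.0903 Y115.4343
G01 X29.1377 Y79.1066
G01 X65.4654 Y64.0592
G01 X101.7931 Y79.1066
G01 X116.8405 Y115.4343
M5
G00 X65.2374 Y246.4714
M3 S453
G01 X78.7024 Y246.4714 F2024
G01 X78.7024 Y116.2541
G01 X65.2374 Y116.2541
G01 X65.2374 Y246.4714
M5
G00 X45.1635 Y127.6059
M3 S883
G01 X85.9563 Y127.6059 F1037
G01 X85.9563 Y58.0258
G01 X45.1635 Y58.0258
G01 X45.1635 Y127.6059
M5
G00 X0.0000 Y0.0000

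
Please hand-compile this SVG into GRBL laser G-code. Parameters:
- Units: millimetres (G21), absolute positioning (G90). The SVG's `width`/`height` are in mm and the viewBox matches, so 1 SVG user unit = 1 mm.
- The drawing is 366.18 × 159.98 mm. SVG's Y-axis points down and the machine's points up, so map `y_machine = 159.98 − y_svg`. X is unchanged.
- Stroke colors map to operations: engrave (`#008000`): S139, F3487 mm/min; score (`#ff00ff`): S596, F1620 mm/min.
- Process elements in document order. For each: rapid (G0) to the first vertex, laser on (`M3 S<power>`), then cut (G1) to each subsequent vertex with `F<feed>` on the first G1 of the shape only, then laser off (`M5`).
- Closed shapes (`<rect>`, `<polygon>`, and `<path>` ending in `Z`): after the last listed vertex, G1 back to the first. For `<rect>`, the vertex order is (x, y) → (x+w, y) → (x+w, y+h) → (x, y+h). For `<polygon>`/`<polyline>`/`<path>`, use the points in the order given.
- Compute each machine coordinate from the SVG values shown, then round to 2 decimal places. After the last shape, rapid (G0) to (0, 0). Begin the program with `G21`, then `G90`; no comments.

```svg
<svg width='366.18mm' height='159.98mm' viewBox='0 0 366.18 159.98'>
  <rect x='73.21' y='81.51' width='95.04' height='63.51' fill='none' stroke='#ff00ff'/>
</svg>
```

G21
G90
G0 X73.21 Y78.47
M3 S596
G1 X168.25 Y78.47 F1620
G1 X168.25 Y14.96
G1 X73.21 Y14.96
G1 X73.21 Y78.47
M5
G0 X0.00 Y0.00

viewBox `0 0 366.18 159.98` with mm width/height → 1 unit = 1 mm. Flip: y_m = 159.98 − y_svg.

**Shape 1** — `<rect>` rectangle, stroke `#ff00ff` → score (S596, F1620). Machine vertices: (73.21,78.47) → (168.25,78.47) → (168.25,14.96) → (73.21,14.96) → (73.21,78.47). Closed: final G1 returns to the first vertex.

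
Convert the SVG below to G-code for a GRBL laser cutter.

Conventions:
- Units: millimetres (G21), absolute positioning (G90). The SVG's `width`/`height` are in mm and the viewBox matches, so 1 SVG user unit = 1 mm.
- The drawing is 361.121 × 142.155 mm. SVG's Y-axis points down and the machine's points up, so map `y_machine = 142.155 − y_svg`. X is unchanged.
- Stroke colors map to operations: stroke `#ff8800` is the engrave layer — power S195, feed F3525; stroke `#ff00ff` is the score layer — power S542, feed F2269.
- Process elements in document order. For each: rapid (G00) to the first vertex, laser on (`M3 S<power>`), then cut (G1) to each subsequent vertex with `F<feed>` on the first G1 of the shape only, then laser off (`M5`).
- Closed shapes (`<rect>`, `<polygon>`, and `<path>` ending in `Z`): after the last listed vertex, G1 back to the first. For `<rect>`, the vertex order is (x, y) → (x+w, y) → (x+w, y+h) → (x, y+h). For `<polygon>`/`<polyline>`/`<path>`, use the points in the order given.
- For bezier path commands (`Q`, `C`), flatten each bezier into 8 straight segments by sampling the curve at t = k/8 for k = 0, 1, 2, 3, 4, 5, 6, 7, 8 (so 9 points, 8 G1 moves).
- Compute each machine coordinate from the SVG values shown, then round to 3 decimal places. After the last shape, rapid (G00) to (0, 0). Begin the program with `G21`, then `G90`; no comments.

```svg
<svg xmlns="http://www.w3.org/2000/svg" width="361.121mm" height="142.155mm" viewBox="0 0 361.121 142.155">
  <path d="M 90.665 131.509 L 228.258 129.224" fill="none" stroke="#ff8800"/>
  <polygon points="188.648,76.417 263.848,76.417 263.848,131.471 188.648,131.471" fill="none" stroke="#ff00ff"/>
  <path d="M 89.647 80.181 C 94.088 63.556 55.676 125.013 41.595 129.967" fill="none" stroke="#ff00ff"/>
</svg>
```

1 u = 1 mm; y_m = 142.155 − y.

[1] `<path>` line segment, #ff8800→engrave S195 F3525: (90.665,10.646) → (228.258,12.931)

[2] `<polygon>` rectangle, #ff00ff→score S542 F2269: (188.648,65.738) → (263.848,65.738) → (263.848,10.684) → (188.648,10.684) → (188.648,65.738) (closed)

[3] `<path>` cubic bezier, #ff00ff→score S542 F2269: (89.647,61.974) → (89.435,64.811) → (85.993,61.905) → (80.107,54.834) → (72.567,45.173) → (64.158,34.501) → (55.668,24.395) → (47.885,16.431) → (41.595,12.188)

G21
G90
G00 X90.665 Y10.646
M3 S195
G1 X228.258 Y12.931 F3525
M5
G00 X188.648 Y65.738
M3 S542
G1 X263.848 Y65.738 F2269
G1 X263.848 Y10.684
G1 X188.648 Y10.684
G1 X188.648 Y65.738
M5
G00 X89.647 Y61.974
M3 S542
G1 X89.435 Y64.811 F2269
G1 X85.993 Y61.905
G1 X80.107 Y54.834
G1 X72.567 Y45.173
G1 X64.158 Y34.501
G1 X55.668 Y24.395
G1 X47.885 Y16.431
G1 X41.595 Y12.188
M5
G00 X0.000 Y0.000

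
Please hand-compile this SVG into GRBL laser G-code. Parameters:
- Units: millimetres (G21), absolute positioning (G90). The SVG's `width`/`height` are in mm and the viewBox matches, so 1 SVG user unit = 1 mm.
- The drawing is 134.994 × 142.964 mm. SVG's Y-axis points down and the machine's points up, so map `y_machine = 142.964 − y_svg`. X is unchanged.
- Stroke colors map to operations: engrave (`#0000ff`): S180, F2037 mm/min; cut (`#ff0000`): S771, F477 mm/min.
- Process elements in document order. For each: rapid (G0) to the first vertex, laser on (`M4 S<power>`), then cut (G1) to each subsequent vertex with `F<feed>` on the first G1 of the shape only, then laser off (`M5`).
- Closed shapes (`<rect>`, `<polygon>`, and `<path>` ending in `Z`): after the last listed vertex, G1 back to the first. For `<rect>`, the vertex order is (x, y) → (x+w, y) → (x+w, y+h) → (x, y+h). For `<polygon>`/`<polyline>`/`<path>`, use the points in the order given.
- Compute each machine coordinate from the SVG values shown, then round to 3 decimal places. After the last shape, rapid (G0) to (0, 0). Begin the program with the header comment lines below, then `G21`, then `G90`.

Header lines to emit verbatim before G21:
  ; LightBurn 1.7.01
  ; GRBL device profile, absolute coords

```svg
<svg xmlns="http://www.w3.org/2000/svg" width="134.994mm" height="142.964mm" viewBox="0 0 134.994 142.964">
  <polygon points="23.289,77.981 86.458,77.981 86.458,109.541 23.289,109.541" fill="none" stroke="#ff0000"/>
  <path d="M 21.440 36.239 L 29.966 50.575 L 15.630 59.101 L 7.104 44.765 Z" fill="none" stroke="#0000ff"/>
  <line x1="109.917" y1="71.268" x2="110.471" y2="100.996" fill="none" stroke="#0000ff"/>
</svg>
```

1 u = 1 mm; y_m = 142.964 − y.

[1] `<polygon>` rectangle, #ff0000→cut S771 F477: (23.289,64.983) → (86.458,64.983) → (86.458,33.423) → (23.289,33.423) → (23.289,64.983) (closed)

[2] `<path>` regular polygon, #0000ff→engrave S180 F2037: (21.440,106.725) → (29.966,92.389) → (15.630,83.863) → (7.104,98.199) → (21.440,106.725) (closed)

[3] `<line>` line segment, #0000ff→engrave S180 F2037: (109.917,71.696) → (110.471,41.968)

; LightBurn 1.7.01
; GRBL device profile, absolute coords
G21
G90
G0 X23.289 Y64.983
M4 S771
G1 X86.458 Y64.983 F477
G1 X86.458 Y33.423
G1 X23.289 Y33.423
G1 X23.289 Y64.983
M5
G0 X21.440 Y106.725
M4 S180
G1 X29.966 Y92.389 F2037
G1 X15.630 Y83.863
G1 X7.104 Y98.199
G1 X21.440 Y106.725
M5
G0 X109.917 Y71.696
M4 S180
G1 X110.471 Y41.968 F2037
M5
G0 X0.000 Y0.000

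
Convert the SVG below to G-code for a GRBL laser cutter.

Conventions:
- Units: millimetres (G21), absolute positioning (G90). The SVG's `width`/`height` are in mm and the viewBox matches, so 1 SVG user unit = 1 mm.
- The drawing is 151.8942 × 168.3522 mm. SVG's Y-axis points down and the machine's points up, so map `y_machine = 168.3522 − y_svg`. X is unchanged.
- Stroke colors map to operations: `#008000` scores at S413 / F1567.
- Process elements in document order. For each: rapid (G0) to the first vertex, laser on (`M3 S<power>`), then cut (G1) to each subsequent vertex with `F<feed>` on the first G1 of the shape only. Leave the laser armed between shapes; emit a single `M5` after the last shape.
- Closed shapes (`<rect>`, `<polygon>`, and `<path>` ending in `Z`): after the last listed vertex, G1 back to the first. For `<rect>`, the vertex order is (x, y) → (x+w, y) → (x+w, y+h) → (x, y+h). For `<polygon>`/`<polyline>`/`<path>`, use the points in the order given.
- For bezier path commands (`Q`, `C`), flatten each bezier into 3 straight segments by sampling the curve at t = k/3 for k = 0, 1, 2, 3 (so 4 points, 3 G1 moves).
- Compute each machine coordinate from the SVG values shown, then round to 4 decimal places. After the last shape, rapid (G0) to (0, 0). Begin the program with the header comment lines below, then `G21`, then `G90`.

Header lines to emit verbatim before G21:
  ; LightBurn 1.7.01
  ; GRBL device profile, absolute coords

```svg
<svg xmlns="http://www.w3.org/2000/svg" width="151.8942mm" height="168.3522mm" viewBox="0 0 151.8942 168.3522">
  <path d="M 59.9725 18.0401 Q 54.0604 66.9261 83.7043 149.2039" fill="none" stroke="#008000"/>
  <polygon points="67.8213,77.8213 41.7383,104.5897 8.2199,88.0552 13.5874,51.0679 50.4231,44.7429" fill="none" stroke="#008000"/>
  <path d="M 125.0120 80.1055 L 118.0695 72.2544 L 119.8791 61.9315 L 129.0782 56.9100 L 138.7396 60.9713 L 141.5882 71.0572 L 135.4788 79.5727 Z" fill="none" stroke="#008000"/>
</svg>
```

viewBox `0 0 151.8942 168.3522` with mm width/height → 1 unit = 1 mm. Flip: y_m = 168.3522 − y_svg.

**Shape 1** — `<path>` quadratic bezier, stroke `#008000` → score (S413, F1567). Control points (SVG): P0=(59.9725,18.0401), P1=(54.0604,66.9261), P2=(83.7043,149.2039); sampled at t=k/3. Machine vertices: (59.9725,150.3121) → (59.9818,114.0112) → (67.8924,70.2900) → (83.7043,19.1483). Open path.

**Shape 2** — `<polygon>` regular polygon, stroke `#008000` → score (S413, F1567). Machine vertices: (67.8213,90.5309) → (41.7383,63.7625) → (8.2199,80.2970) → (13.5874,117.2843) → (50.4231,123.6093) → (67.8213,90.5309). Closed: final G1 returns to the first vertex.

**Shape 3** — `<path>` regular polygon, stroke `#008000` → score (S413, F1567). Machine vertices: (125.0120,88.2467) → (118.0695,96.0978) → (119.8791,106.4207) → (129.0782,111.4422) → (138.7396,107.3809) → (141.5882,97.2950) → (135.4788,88.7795) → (125.0120,88.2467). Closed: final G1 returns to the first vertex.

; LightBurn 1.7.01
; GRBL device profile, absolute coords
G21
G90
G0 X59.9725 Y150.3121
M3 S413
G1 X59.9818 Y114.0112 F1567
G1 X67.8924 Y70.2900
G1 X83.7043 Y19.1483
G0 X67.8213 Y90.5309
M3 S413
G1 X41.7383 Y63.7625 F1567
G1 X8.2199 Y80.2970
G1 X13.5874 Y117.2843
G1 X50.4231 Y123.6093
G1 X67.8213 Y90.5309
G0 X125.0120 Y88.2467
M3 S413
G1 X118.0695 Y96.0978 F1567
G1 X119.8791 Y106.4207
G1 X129.0782 Y111.4422
G1 X138.7396 Y107.3809
G1 X141.5882 Y97.2950
G1 X135.4788 Y88.7795
G1 X125.0120 Y88.2467
M5
G0 X0.0000 Y0.0000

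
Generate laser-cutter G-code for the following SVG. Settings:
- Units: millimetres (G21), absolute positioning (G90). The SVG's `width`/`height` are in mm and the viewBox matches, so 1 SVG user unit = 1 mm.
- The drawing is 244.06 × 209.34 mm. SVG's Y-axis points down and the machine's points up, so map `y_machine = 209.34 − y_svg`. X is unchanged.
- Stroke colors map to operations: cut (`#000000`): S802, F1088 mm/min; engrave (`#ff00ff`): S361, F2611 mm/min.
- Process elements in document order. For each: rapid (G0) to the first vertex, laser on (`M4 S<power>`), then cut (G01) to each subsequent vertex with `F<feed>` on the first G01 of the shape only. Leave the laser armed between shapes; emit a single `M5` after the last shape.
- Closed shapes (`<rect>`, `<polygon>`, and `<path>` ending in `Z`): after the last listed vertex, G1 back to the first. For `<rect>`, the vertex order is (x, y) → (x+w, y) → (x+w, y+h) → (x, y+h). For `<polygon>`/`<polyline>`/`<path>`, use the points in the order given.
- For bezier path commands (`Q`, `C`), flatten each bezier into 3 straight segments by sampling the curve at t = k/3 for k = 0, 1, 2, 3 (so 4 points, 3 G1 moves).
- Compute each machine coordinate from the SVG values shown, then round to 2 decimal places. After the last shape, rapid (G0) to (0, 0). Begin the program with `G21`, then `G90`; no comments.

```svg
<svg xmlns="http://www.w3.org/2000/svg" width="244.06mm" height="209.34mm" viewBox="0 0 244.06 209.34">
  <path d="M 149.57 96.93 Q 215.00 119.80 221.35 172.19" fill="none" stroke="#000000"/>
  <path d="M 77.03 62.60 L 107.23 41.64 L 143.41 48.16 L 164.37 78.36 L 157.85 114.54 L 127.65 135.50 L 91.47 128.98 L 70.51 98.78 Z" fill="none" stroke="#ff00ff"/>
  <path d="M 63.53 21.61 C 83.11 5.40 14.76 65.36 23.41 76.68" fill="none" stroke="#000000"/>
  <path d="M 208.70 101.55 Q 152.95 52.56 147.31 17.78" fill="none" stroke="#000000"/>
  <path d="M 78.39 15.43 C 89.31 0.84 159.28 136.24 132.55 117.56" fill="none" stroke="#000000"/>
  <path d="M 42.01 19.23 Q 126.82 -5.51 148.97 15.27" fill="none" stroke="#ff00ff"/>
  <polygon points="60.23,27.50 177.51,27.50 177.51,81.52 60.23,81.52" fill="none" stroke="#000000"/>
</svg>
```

Since the viewBox matches the mm dimensions, user units are millimetres directly. The only transform is the Y-flip y_m = 209.34 − y_svg.

Shape 1 is a quadratic bezier drawn with `<path>`. Its stroke #000000 means cut at S802, F1088. After flipping Y the toolpath is (149.57,112.41) → (186.63,93.88) → (210.55,68.80) → (221.35,37.15).

Shape 2 is a regular polygon drawn with `<path>`. Its stroke #ff00ff means engrave at S361, F2611. After flipping Y the toolpath is (77.03,146.74) → (107.23,167.70) → (143.41,161.18) → (164.37,130.98) → (157.85,94.80) → (127.65,73.84) → (91.47,80.36) → (70.51,110.56) → (77.03,146.74), returning to the start.

Shape 3 is a cubic bezier drawn with `<path>`. Its stroke #000000 means cut at S802, F1088. After flipping Y the toolpath is (63.53,187.73) → (59.91,183.17) → (34.32,155.57) → (23.41,132.66).

Shape 4 is a quadratic bezier drawn with `<path>`. Its stroke #000000 means cut at S802, F1088. After flipping Y the toolpath is (208.70,107.79) → (177.10,138.87) → (156.64,166.79) → (147.31,191.56).

Shape 5 is a cubic bezier drawn with `<path>`. Its stroke #000000 means cut at S802, F1088. After flipping Y the toolpath is (78.39,193.91) → (103.22,169.77) → (132.82,113.20) → (132.55,91.78).

Shape 6 is a quadratic bezier drawn with `<path>`. Its stroke #ff00ff means engrave at S361, F2611. After flipping Y the toolpath is (42.01,190.11) → (91.59,201.55) → (127.24,202.87) → (148.97,194.07).

Shape 7 is a rectangle drawn with `<polygon>`. Its stroke #000000 means cut at S802, F1088. After flipping Y the toolpath is (60.23,181.84) → (177.51,181.84) → (177.51,127.82) → (60.23,127.82) → (60.23,181.84), returning to the start.

G21
G90
G0 X149.57 Y112.41
M4 S802
G01 X186.63 Y93.88 F1088
G01 X210.55 Y68.80
G01 X221.35 Y37.15
G0 X77.03 Y146.74
M4 S361
G01 X107.23 Y167.70 F2611
G01 X143.41 Y161.18
G01 X164.37 Y130.98
G01 X157.85 Y94.80
G01 X127.65 Y73.84
G01 X91.47 Y80.36
G01 X70.51 Y110.56
G01 X77.03 Y146.74
G0 X63.53 Y187.73
M4 S802
G01 X59.91 Y183.17 F1088
G01 X34.32 Y155.57
G01 X23.41 Y132.66
G0 X208.70 Y107.79
M4 S802
G01 X177.10 Y138.87 F1088
G01 X156.64 Y166.79
G01 X147.31 Y191.56
G0 X78.39 Y193.91
M4 S802
G01 X103.22 Y169.77 F1088
G01 X132.82 Y113.20
G01 X132.55 Y91.78
G0 X42.01 Y190.11
M4 S361
G01 X91.59 Y201.55 F2611
G01 X127.24 Y202.87
G01 X148.97 Y194.07
G0 X60.23 Y181.84
M4 S802
G01 X177.51 Y181.84 F1088
G01 X177.51 Y127.82
G01 X60.23 Y127.82
G01 X60.23 Y181.84
M5
G0 X0.00 Y0.00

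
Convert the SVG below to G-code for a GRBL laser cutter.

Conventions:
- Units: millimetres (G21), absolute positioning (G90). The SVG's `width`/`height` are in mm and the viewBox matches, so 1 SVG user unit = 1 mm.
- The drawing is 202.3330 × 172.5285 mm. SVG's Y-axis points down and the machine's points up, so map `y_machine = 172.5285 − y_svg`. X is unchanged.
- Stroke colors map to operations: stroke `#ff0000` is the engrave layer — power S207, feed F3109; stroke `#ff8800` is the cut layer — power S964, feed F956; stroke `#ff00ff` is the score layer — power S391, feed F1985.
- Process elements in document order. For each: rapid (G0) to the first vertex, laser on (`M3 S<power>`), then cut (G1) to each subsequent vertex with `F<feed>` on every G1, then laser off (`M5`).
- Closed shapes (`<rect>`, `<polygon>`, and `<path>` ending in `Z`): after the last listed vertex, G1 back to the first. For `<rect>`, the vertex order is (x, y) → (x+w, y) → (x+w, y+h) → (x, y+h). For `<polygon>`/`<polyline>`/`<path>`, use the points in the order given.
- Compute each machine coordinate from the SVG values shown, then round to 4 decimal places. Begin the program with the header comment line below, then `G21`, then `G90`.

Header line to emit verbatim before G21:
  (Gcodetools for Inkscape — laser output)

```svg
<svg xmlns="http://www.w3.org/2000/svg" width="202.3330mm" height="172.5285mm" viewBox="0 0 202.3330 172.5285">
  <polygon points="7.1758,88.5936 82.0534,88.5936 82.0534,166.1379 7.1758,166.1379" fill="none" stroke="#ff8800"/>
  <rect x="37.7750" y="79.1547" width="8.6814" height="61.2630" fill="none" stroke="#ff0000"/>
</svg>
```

(Gcodetools for Inkscape — laser output)
G21
G90
G0 X7.1758 Y83.9349
M3 S964
G1 X82.0534 Y83.9349 F956
G1 X82.0534 Y6.3906 F956
G1 X7.1758 Y6.3906 F956
G1 X7.1758 Y83.9349 F956
M5
G0 X37.7750 Y93.3738
M3 S207
G1 X46.4564 Y93.3738 F3109
G1 X46.4564 Y32.1108 F3109
G1 X37.7750 Y32.1108 F3109
G1 X37.7750 Y93.3738 F3109
M5

Since the viewBox matches the mm dimensions, user units are millimetres directly. The only transform is the Y-flip y_m = 172.5285 − y_svg.

Shape 1 is a rectangle drawn with `<polygon>`. Its stroke #ff8800 means cut at S964, F956. After flipping Y the toolpath is (7.1758,83.9349) → (82.0534,83.9349) → (82.0534,6.3906) → (7.1758,6.3906) → (7.1758,83.9349), returning to the start.

Shape 2 is a rectangle drawn with `<rect>`. Its stroke #ff0000 means engrave at S207, F3109. After flipping Y the toolpath is (37.7750,93.3738) → (46.4564,93.3738) → (46.4564,32.1108) → (37.7750,32.1108) → (37.7750,93.3738), returning to the start.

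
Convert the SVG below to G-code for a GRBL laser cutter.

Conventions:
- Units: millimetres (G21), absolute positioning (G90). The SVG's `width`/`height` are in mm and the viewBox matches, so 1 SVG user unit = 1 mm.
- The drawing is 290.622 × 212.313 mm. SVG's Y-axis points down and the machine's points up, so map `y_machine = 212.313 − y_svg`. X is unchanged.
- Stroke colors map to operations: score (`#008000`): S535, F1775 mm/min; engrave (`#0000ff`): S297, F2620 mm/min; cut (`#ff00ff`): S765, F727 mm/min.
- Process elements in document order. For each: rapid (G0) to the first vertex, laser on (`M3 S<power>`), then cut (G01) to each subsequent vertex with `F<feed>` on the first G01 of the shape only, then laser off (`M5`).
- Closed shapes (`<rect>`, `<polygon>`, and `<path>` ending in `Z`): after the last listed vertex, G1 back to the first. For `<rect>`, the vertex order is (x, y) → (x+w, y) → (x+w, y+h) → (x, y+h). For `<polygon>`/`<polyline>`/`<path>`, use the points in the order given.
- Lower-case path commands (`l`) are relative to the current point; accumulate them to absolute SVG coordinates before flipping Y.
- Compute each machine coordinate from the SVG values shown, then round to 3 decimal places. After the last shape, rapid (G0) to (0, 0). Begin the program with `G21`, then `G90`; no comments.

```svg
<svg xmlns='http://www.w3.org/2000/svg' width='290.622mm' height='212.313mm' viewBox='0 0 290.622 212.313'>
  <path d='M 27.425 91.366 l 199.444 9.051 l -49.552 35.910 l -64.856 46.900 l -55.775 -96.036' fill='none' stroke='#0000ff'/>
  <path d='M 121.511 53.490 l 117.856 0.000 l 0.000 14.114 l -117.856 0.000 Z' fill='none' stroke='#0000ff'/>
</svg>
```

G21
G90
G0 X27.425 Y120.947
M3 S297
G01 X226.869 Y111.896 F2620
G01 X177.317 Y75.986
G01 X112.461 Y29.086
G01 X56.686 Y125.122
M5
G0 X121.511 Y158.823
M3 S297
G01 X239.367 Y158.823 F2620
G01 X239.367 Y144.709
G01 X121.511 Y144.709
G01 X121.511 Y158.823
M5
G0 X0.000 Y0.000

1 u = 1 mm; y_m = 212.313 − y.

[1] `<path>` open polyline, #0000ff→engrave S297 F2620: (27.425,120.947) → (226.869,111.896) → (177.317,75.986) → (112.461,29.086) → (56.686,125.122)

[2] `<path>` rectangle, #0000ff→engrave S297 F2620: (121.511,158.823) → (239.367,158.823) → (239.367,144.709) → (121.511,144.709) → (121.511,158.823) (closed)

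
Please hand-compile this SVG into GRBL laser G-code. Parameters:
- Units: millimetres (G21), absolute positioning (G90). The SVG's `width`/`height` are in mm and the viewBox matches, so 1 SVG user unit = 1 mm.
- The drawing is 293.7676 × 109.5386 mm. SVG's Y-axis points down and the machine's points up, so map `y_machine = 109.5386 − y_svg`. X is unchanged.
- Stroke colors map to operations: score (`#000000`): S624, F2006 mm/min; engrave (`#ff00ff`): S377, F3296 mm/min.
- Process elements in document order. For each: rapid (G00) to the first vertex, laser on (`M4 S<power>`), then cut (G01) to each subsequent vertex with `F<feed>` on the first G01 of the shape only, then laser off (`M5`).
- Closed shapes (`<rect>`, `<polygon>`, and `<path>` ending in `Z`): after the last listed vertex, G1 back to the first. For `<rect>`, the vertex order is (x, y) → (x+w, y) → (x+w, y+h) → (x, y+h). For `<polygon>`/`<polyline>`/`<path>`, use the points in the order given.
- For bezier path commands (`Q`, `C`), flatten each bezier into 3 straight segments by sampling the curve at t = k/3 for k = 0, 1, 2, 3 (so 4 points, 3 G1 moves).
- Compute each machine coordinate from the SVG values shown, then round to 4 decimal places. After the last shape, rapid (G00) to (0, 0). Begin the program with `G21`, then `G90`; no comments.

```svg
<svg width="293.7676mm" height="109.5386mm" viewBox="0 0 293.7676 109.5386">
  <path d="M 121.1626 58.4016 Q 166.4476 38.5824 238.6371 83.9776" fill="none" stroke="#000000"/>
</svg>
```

Since the viewBox matches the mm dimensions, user units are millimetres directly. The only transform is the Y-flip y_m = 109.5386 − y_svg.

Shape 1 is a quadratic bezier drawn with `<path>`. Its stroke #000000 means score at S624, F2006. After flipping Y the toolpath is (121.1626,51.1370) → (154.3420,57.1038) → (193.5002,48.5784) → (238.6371,25.5610).

G21
G90
G00 X121.1626 Y51.1370
M4 S624
G01 X154.3420 Y57.1038 F2006
G01 X193.5002 Y48.5784
G01 X238.6371 Y25.5610
M5
G00 X0.0000 Y0.0000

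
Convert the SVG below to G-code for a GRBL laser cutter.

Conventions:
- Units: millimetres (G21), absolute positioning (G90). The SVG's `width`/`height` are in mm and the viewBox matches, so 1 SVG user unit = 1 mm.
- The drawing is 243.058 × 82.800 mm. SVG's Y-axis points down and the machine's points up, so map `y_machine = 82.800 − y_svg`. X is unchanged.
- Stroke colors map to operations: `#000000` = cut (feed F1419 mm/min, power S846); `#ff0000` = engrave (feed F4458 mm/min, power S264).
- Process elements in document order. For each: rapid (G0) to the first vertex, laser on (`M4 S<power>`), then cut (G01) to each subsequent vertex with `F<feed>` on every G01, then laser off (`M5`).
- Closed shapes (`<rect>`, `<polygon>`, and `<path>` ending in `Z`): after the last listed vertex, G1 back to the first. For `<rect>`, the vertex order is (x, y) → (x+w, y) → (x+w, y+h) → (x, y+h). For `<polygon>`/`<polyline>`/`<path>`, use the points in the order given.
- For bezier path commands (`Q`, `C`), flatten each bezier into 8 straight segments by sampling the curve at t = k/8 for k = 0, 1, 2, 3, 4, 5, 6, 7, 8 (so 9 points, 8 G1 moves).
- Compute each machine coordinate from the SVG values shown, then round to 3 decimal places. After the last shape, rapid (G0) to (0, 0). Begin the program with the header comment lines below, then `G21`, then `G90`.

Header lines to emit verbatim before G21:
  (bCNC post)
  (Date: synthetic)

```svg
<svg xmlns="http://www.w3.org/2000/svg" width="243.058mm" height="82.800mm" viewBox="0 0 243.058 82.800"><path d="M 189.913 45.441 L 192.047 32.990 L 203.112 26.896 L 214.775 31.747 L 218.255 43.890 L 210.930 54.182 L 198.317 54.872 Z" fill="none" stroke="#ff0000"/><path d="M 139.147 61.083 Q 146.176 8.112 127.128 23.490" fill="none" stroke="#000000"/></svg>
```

(bCNC post)
(Date: synthetic)
G21
G90
G0 X189.913 Y37.359
M4 S264
G01 X192.047 Y49.810 F4458
G01 X203.112 Y55.904 F4458
G01 X214.775 Y51.053 F4458
G01 X218.255 Y38.910 F4458
G01 X210.930 Y28.618 F4458
G01 X198.317 Y27.928 F4458
G01 X189.913 Y37.359 F4458
M5
G0 X139.147 Y21.717
M4 S846
G01 X140.497 Y33.892 F1419
G01 X141.032 Y43.931 F1419
G01 X140.752 Y51.834 F1419
G01 X139.657 Y57.601 F1419
G01 X137.747 Y61.232 F1419
G01 X135.022 Y62.727 F1419
G01 X131.483 Y62.087 F1419
G01 X127.128 Y59.310 F1419
M5
G0 X0.000 Y0.000

Since the viewBox matches the mm dimensions, user units are millimetres directly. The only transform is the Y-flip y_m = 82.800 − y_svg.

Shape 1 is a regular polygon drawn with `<path>`. Its stroke #ff0000 means engrave at S264, F4458. After flipping Y the toolpath is (189.913,37.359) → (192.047,49.810) → (203.112,55.904) → (214.775,51.053) → (218.255,38.910) → (210.930,28.618) → (198.317,27.928) → (189.913,37.359), returning to the start.

Shape 2 is a quadratic bezier drawn with `<path>`. Its stroke #000000 means cut at S846, F1419. After flipping Y the toolpath is (139.147,21.717) → (140.497,33.892) → (141.032,43.931) → (140.752,51.834) → (139.657,57.601) → (137.747,61.232) → (135.022,62.727) → (131.483,62.087) → (127.128,59.310).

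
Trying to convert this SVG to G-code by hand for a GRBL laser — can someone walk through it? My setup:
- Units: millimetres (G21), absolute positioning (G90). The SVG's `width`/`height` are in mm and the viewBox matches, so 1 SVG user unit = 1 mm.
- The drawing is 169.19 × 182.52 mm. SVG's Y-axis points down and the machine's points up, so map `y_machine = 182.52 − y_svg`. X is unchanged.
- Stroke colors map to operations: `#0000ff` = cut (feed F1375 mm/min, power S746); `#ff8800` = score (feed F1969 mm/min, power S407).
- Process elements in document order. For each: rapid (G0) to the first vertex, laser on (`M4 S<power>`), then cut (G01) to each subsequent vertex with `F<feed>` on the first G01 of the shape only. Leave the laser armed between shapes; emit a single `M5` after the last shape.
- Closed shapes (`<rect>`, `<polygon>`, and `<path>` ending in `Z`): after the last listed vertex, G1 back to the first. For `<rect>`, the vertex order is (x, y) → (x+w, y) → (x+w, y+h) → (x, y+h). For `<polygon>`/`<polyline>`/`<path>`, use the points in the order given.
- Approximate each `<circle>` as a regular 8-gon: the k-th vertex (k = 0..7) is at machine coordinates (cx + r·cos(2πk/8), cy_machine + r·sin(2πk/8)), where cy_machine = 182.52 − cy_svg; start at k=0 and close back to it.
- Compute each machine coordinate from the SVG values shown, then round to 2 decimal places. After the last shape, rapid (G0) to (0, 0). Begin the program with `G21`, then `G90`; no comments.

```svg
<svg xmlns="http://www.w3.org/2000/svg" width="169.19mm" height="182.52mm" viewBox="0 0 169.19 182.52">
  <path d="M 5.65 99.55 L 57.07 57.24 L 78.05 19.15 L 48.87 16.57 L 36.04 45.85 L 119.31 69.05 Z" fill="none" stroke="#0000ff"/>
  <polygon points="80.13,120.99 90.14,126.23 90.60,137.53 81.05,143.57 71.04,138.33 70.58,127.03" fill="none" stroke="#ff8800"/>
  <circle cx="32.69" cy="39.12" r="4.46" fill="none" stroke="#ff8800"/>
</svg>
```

G21
G90
G0 X5.65 Y82.97
M4 S746
G01 X57.07 Y125.28 F1375
G01 X78.05 Y163.37
G01 X48.87 Y165.95
G01 X36.04 Y136.67
G01 X119.31 Y113.47
G01 X5.65 Y82.97
G0 X80.13 Y61.53
M4 S407
G01 X90.14 Y56.29 F1969
G01 X90.60 Y44.99
G01 X81.05 Y38.95
G01 X71.04 Y44.19
G01 X70.58 Y55.49
G01 X80.13 Y61.53
G0 X37.15 Y143.40
M4 S407
G01 X35.84 Y146.55 F1969
G01 X32.69 Y147.86
G01 X29.54 Y146.55
G01 X28.23 Y143.40
G01 X29.54 Y140.25
G01 X32.69 Y138.94
G01 X35.84 Y140.25
G01 X37.15 Y143.40
M5
G0 X0.00 Y0.00

1 u = 1 mm; y_m = 182.52 − y.

[1] `<path>` closed polygon, #0000ff→cut S746 F1375: (5.65,82.97) → (57.07,125.28) → (78.05,163.37) → (48.87,165.95) → (36.04,136.67) → (119.31,113.47) → (5.65,82.97) (closed)

[2] `<polygon>` regular polygon, #ff8800→score S407 F1969: (80.13,61.53) → (90.14,56.29) → (90.60,44.99) → (81.05,38.95) → (71.04,44.19) → (70.58,55.49) → (80.13,61.53) (closed)

[3] `<circle>` circle, #ff8800→score S407 F1969: (37.15,143.40) → (35.84,146.55) → (32.69,147.86) → (29.54,146.55) → (28.23,143.40) → (29.54,140.25) → (32.69,138.94) → (35.84,140.25) → (37.15,143.40) (closed)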